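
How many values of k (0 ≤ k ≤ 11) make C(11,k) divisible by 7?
2

Solution: Checking C(11,k) mod 7 for k = 0..11: divisible at k = 5, 6. That's 2 values.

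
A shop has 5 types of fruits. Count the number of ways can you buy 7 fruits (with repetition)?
Stars and bars: C(7+5-1, 7) = C(11, 7) = 330.
Final answer: 330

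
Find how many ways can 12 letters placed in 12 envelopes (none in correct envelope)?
176,214,841
Using D(n) = (n-1)[D(n-1) + D(n-2)]:
D(12) = (12-1) × [D(11) + D(10)]
      = 11 × [14684570 + 1334961]
      = 11 × 16019531
      = 176,214,841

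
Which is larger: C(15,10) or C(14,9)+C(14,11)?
C(15,10)

Working:
C(15,10)=3,003; C(14,9)+C(14,11)=2,002+364=2,366.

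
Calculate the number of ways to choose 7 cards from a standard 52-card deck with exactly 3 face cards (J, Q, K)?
20,105,800

Reasoning: 12 face cards and 40 non-face cards: C(12,3) × C(40,4) = 220 × 91,390 = 20,105,800.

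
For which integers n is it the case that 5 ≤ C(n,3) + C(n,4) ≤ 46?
4, 5, 6

Reasoning: C(3,3)+C(3,4)=1; C(4,3)+C(4,4)=5; C(5,3)+C(5,4)=15; C(6,3)+C(6,4)=35; C(7,3)+C(7,4)=70. So valid n = 4, 5, 6.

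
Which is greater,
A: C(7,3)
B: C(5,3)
A

Reasoning: A=C(7,3)=35, B=C(5,3)=10.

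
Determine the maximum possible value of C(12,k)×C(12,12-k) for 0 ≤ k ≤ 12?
853,776

Explanation: C(12,k)·C(12,12-k) = C(12,k)², maximised at the centre k = 6: C(12,6)² = 853,776.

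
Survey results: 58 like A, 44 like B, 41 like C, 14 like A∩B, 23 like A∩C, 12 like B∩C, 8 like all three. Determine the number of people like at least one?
102

|A∪B∪C| = 58+44+41-14-23-12+8 = 102.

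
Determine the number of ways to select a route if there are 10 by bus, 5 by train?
15

Solution: By the addition principle: 10 + 5 = 15.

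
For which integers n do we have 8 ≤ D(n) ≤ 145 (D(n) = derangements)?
4, 5

Explanation: Using D(n) = (n−1)[D(n−1) + D(n−2)] with D(1)=0, D(2)=1: D(3)=2; D(4)=9; D(5)=44; D(6)=265. So valid n = 4, 5.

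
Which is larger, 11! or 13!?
13!

Explanation: 11!=39,916,800, 13!=6,227,020,800. 13! > 11!.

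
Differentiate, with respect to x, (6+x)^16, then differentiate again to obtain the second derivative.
240(6+x)^14

First derivative: 16(6+x)^{15}. Second derivative: 16·15·(6+x)^{14} = 240(6+x)^{14}.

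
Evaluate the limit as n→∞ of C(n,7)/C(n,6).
C(n,7)/C(n,6) = (n-6)/7 → ∞ as n → ∞.

Answer: ∞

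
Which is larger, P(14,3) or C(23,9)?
P(14,3)=2,184, C(23,9)=817,190.

Answer: C(23,9)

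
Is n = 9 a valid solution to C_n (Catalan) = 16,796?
C_9 = C(18,9)/(9+1) = 48,620/10 = 4,862, which does not equal 16,796.

Answer: No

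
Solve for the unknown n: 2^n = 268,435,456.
268,435,456 = 1,024 × 1,024 × 256 = 2^10 × 2^10 × 2^8 = 2^28, so n = 28.

Answer: 28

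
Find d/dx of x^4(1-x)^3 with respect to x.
4x^3(1-x)^3 - 3x^4(1-x)^2

Solution: Product rule: 4x^{3}(1-x)^{3} + x^4·(-3)(1-x)^{2}.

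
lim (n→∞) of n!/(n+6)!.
0
n!/(n+6)! = 1/[(n+1)(n+2)···(n+6)] → 0 as n → ∞.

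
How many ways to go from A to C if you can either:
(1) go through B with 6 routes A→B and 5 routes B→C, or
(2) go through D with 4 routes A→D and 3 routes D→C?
42
Route via B: 6×5=30. Route via D: 4×3=12. Total: 42.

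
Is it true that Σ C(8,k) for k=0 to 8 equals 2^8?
True

Explanation: Binomial theorem: Σ C(8,k) = (1+1)^8 = 2^8 = 256; RHS 2^8 = 256.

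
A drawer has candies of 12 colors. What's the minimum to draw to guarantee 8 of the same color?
85

Worst case: 7 of each = 84. One more: 85.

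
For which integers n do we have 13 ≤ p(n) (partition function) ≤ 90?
7, 8, 9, 10, 11, 12

Explanation: Tabulating p(n) via p(n) = p(n−1) + p(n−2) − p(n−5) − p(n−7) + …: p(6)=11; p(7)=15; p(8)=22; p(9)=30; p(10)=42; p(11)=56; p(12)=77; p(13)=101. So valid n = 7, 8, 9, 10, 11, 12.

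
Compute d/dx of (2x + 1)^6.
12(2x + 1)^5

Working:
Chain rule: 6(2x+1)^{5} × 2 = 12(2x+1)^{5}.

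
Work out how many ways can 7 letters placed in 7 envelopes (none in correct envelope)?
1,854

Using D(n) = (n-1)[D(n-1) + D(n-2)]:
D(7) = (7-1) × [D(6) + D(5)]
      = 6 × [265 + 44]
      = 6 × 309
      = 1,854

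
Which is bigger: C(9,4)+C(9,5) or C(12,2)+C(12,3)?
First=252, Second=286.

Answer: C(12,2)+C(12,3)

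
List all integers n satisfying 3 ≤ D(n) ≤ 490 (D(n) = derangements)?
Using D(n) = (n−1)[D(n−1) + D(n−2)] with D(1)=0, D(2)=1: D(3)=2; D(4)=9; D(5)=44; D(6)=265; D(7)=1,854. So valid n = 4, 5, 6.

Answer: 4, 5, 6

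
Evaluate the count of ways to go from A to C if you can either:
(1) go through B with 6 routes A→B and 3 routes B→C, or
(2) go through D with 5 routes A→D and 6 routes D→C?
48

Route via B: 6×3=18. Route via D: 5×6=30. Total: 48.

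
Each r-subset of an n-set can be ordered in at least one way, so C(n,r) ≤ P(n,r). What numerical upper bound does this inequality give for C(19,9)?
33,522,128,640

Explanation: P(19,9) = 19·18·17·16·15·14·13·12·11 = 33,522,128,640, so C(19,9) ≤ 33,522,128,640. (The bound is loose by a factor of 9! = 362,880: C(19,9) = 33,522,128,640/362,880 = 92,378.)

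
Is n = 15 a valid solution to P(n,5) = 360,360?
Yes

Solution: P(15,5) = 15·14·13·12·11 = 360,360, which equals 360,360.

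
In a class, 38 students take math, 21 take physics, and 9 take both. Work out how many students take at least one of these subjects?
50

Solution: |A∪B| = |A|+|B|-|A∩B| = 38+21-9 = 50.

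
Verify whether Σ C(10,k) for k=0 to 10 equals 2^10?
True
Binomial theorem: Σ C(10,k) = (1+1)^10 = 2^10 = 1,024; RHS 2^10 = 1,024.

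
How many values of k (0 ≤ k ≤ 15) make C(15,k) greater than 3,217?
4

Solution: Row 15 is unimodal and symmetric about k=15/2. C(15,5)=3,003 ≤ 3,217; C(15,6)=5,005 > 3,217; by symmetry C(15,k) > 3,217 for k = 6..9. That's 9 - 6 + 1 = 4 values.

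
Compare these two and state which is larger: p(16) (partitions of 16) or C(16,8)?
C(16,8)

Reasoning: Pentagonal recurrence p(n) = p(n−1) + p(n−2) − p(n−5) − p(n−7) + …: p(16) = p(15) + p(14) − p(11) − p(9) + p(4) + p(1) = 176 + 135 − 56 − 30 + 5 + 1 = 231; C(16,8) = 12,870.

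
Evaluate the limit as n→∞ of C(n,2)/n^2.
1/2

C(n,2) ≈ n^2/2! for large n. Limit = 1/2! = 1/2.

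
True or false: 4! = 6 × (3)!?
4! = 4 × 3! = 24, but 6 × 3! = 36.
Final answer: False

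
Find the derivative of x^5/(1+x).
Quotient rule: [5x^{4}(1+x) - x^5]/(1+x)².
Final answer: (5x^4(1+x) - x^5)/(1+x)²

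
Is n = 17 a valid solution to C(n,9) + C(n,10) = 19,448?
C(17,9) + C(17,10) = 24,310 + 19,448 = 43,758, which does not equal 19,448.
Final answer: No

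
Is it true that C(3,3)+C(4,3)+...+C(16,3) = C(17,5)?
Hockey stick identity gives Σ = C(17,4) = 2,380; RHS C(17,5) = 6,188.
Final answer: False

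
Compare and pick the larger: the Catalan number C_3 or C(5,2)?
C(5,2)

Working:
C_3 = C(6,3)/(3+1) = 20/4 = 5; C(5,2) = 10.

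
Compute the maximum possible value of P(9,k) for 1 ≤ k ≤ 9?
P(9,k) increases in k, so maximum at k = 9: 9! = 362,880.
Final answer: 362,880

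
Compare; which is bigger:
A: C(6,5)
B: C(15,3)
B

A=C(6,5)=6, B=C(15,3)=455.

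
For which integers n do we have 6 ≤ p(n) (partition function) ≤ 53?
5, 6, 7, 8, 9, 10
Tabulating p(n) via p(n) = p(n−1) + p(n−2) − p(n−5) − p(n−7) + …: p(4)=5; p(5)=7; p(6)=11; p(7)=15; p(8)=22; p(9)=30; p(10)=42; p(11)=56. So valid n = 5, 6, 7, 8, 9, 10.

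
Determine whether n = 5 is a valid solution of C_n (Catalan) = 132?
No

Working:
C_5 = C(10,5)/(5+1) = 252/6 = 42, which does not equal 132.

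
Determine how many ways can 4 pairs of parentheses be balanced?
Using the Catalan number formula: C_n = C(2n, n) / (n+1)
C_4 = C(8, 4) / (4+1)
     = 70 / 5
     = 14
Final answer: 14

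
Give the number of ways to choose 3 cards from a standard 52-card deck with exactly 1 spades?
13 spades and 39 non-spades: C(13,1) × C(39,2) = 13 × 741 = 9,633.
Final answer: 9,633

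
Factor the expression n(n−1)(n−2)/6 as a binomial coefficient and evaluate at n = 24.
C(n,3); C(24,3) = 2,024

n(n−1)(n−2)/6 = n!/(3!(n−3)!) = C(n,3). At n = 24: C(24,3) = 2,024.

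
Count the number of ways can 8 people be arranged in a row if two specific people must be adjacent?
Treat pair as unit: (8-1)! arrangements × 2 internal orders = 10,080.

Answer: 10,080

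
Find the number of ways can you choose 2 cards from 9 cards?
36

Reasoning: C(9,2) = 9! / (2! × (9-2)!)
         = 9! / (2! × 7!)
         = 36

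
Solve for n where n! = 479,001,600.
n! is strictly increasing. 10! = 3,628,800, 11! = 39,916,800, 12! = 479,001,600 ✓. So n = 12.
Final answer: 12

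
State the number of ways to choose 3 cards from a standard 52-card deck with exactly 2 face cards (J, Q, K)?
12 face cards and 40 non-face cards: C(12,2) × C(40,1) = 66 × 40 = 2,640.
Final answer: 2,640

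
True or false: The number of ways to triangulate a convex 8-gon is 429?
False

Explanation: Triangulations of a convex 8-gon are counted by the Catalan number C_6: C_6 = C(12,6)/(6+1) = 924/7 = 132.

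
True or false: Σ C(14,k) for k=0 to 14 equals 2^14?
Binomial theorem: Σ C(14,k) = (1+1)^14 = 2^14 = 16,384; RHS 2^14 = 16,384.

Answer: True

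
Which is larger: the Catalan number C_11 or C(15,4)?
C_11 = C(22,11)/(11+1) = 705,432/12 = 58,786; C(15,4) = 1,365.

Answer: C_11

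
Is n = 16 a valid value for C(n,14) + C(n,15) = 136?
Yes

C(16,14) + C(16,15) = 120 + 16 = 136, which equals 136.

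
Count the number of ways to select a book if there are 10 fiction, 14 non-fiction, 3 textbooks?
27
By the addition principle: 10 + 14 + 3 = 27.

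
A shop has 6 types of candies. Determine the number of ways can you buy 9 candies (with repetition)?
Stars and bars: C(9+6-1, 9) = C(14, 9) = 2,002.
Final answer: 2,002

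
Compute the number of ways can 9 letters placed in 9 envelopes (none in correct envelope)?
133,496

Working:
Using D(n) = (n-1)[D(n-1) + D(n-2)]:
D(9) = (9-1) × [D(8) + D(7)]
      = 8 × [14833 + 1854]
      = 8 × 16687
      = 133,496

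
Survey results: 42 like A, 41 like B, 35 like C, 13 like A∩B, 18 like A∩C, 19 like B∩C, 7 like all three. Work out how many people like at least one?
75

Reasoning: |A∪B∪C| = 42+41+35-13-18-19+7 = 75.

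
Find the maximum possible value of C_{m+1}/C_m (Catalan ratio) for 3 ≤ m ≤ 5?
22/7

Solution: C_{m+1}/C_m = 2(2m+1)/(m+2), which increases with m. Maximum at m = 5: 2·11/7 = 22/7.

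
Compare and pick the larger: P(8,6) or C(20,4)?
P(8,6)

Reasoning: P(8,6)=20,160, C(20,4)=4,845.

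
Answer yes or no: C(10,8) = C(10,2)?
Symmetry C(n,k) = C(n,n-k): C(10,8) = 45 and C(10,2) = 45. Both sides agree, so the statement holds.
Final answer: Yes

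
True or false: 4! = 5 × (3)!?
4! = 4 × 3! = 24, but 5 × 3! = 30.

Answer: False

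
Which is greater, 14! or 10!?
14!

14!=87,178,291,200, 10!=3,628,800. 14! > 10!.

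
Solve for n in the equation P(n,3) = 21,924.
29

Solution: P(n,3) = n(n−1)(n−2) is increasing in n; n(n−1)(n−2) ≈ (n−1)^3 = 21,924 gives n ≈ 29.0. Check: P(27,3) = 17,550, P(28,3) = 19,656, P(29,3) = 21,924 ✓. So n = 29.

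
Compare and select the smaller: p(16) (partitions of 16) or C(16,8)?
p(16)

Pentagonal recurrence p(n) = p(n−1) + p(n−2) − p(n−5) − p(n−7) + …: p(16) = p(15) + p(14) − p(11) − p(9) + p(4) + p(1) = 176 + 135 − 56 − 30 + 5 + 1 = 231; C(16,8) = 12,870.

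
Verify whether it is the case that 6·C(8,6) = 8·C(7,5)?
Absorption identity k·C(n,k) = n·C(n-1,k-1). LHS = 6·28 = 168; RHS = 8·21 = 168.

Answer: True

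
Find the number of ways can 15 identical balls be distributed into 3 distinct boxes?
136

Solution: C(15+3-1, 3-1) = C(17, 2) = 136.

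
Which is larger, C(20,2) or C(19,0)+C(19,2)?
C(20,2)

C(20,2)=190; C(19,0)+C(19,2)=1+171=172.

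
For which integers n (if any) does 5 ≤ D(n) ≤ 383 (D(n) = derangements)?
Using D(n) = (n−1)[D(n−1) + D(n−2)] with D(1)=0, D(2)=1: D(3)=2; D(4)=9; D(5)=44; D(6)=265; D(7)=1,854. So valid n = 4, 5, 6.
Final answer: 4, 5, 6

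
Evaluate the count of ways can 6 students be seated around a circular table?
Circular arrangements: (6-1)! = 120.
Final answer: 120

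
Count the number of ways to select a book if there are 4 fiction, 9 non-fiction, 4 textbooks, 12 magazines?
29

Reasoning: By the addition principle: 4 + 9 + 4 + 12 = 29.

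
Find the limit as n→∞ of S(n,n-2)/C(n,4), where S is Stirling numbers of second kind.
3

The leading term of S(n,n-2) as a polynomial in n is (3)!!·C(n,4), so the ratio → (3)!! = 3.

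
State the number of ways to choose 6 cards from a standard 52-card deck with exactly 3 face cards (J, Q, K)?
12 face cards and 40 non-face cards: C(12,3) × C(40,3) = 220 × 9,880 = 2,173,600.
Final answer: 2,173,600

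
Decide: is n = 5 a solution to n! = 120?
Yes

Solution: 5! = 5·4! = 5·24 = 120, which equals 120.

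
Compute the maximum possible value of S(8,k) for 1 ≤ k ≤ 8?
1,701
Row S(8,k) for k = 1..8 (via S(n,k) = k·S(n−1,k) + S(n−1,k−1)): 1, 127, 966, 1,701, 1,050, 266, 28, 1. The row is unimodal; maximum at k = 4: 1,701.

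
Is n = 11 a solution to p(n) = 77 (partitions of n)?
No

Working:
Pentagonal recurrence p(n) = p(n−1) + p(n−2) − p(n−5) − p(n−7) + …: p(11) = p(10) + p(9) − p(6) − p(4) = 42 + 30 − 11 − 5 = 56, which does not equal 77.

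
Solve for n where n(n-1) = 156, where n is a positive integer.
13

n² − n − 156 = 0, so n = (1 ± √(1 + 4·156))/2 = (1 ± √625)/2 = (1 ± 25)/2, i.e. n = 13 or n = -12. Taking the positive root, n = 13 (check: 13×12 = 156).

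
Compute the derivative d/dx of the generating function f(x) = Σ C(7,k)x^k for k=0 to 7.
Σ k·C(7,k)x^(k-1) for k=1 to 7

Explanation: Term-by-term differentiation gives Σ k·C(7,k)x^{k-1} for k=1 to 7.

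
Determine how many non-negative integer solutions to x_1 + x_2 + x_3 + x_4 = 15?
816

C(15+4-1, 4-1) = 816.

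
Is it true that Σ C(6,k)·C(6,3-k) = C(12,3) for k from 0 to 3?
True
Vandermonde's identity gives C(12,3) = 220; RHS C(12,3) = 220.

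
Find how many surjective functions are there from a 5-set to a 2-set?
30
Onto functions = 2! × S(5,2)
First compute S(5,2) via recurrence:
Using the Stirling recurrence: S(n,k) = k·S(n-1,k) + S(n-1,k-1)
S(5,2) = 2·S(4,2) + S(4,1)
         = 2·7 + 1
         = 14 + 1
         = 15
Then: 2 × 15 = 30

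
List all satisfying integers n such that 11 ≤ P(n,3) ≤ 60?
P(3,3)=6; P(4,3)=24; P(5,3)=60; P(6,3)=120. So valid n = 4, 5.
Final answer: 4, 5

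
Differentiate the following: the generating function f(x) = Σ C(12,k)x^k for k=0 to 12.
Σ k·C(12,k)x^(k-1) for k=1 to 12

Explanation: Term-by-term differentiation gives Σ k·C(12,k)x^{k-1} for k=1 to 12.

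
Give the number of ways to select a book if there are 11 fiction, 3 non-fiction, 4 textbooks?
18

Reasoning: By the addition principle: 11 + 3 + 4 = 18.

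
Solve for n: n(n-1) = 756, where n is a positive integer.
n² − n − 756 = 0, so n = (1 ± √(1 + 4·756))/2 = (1 ± √3,025)/2 = (1 ± 55)/2, i.e. n = 28 or n = -27. Taking the positive root, n = 28 (check: 28×27 = 756).
Final answer: 28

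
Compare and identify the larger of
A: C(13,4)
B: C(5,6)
A

Solution: A=C(13,4)=715, B=C(5,6)=0.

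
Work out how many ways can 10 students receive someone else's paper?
1,334,961

Solution: Using D(n) = (n-1)[D(n-1) + D(n-2)]:
D(10) = (10-1) × [D(9) + D(8)]
      = 9 × [133496 + 14833]
      = 9 × 148329
      = 1,334,961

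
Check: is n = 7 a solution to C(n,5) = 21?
Yes

Explanation: C(7,5) = 7·6·5·4·3/5! = 2,520/120 = 21, which equals 21.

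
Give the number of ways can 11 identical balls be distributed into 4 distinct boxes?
C(11+4-1, 4-1) = C(14, 3) = 364.

Answer: 364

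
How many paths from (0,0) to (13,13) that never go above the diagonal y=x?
742,900

Counted by the Catalan number C_13: C_13 = C(26,13)/(13+1) = 10,400,600/14 = 742,900.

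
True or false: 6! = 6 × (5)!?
True

Working:
By definition n! = n × (n-1)!, so 6! = 6 × 5!.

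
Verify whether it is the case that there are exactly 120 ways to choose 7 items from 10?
C(10,7) = 120.
Final answer: True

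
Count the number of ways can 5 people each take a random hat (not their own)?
44

Reasoning: Using D(n) = (n-1)[D(n-1) + D(n-2)]:
D(5) = (5-1) × [D(4) + D(3)]
      = 4 × [9 + 2]
      = 4 × 11
      = 44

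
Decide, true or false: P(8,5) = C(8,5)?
False

Working:
P(8,5) = 6,720 but C(8,5) = 56; they differ by a factor of 5! = 120, so the statement does not hold.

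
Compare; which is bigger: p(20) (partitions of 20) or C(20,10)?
Pentagonal recurrence p(n) = p(n−1) + p(n−2) − p(n−5) − p(n−7) + …: p(20) = p(19) + p(18) − p(15) − p(13) + p(8) + p(5) = 490 + 385 − 176 − 101 + 22 + 7 = 627; C(20,10) = 184,756.
Final answer: C(20,10)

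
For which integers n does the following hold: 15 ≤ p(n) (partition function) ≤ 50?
7, 8, 9, 10

Tabulating p(n) via p(n) = p(n−1) + p(n−2) − p(n−5) − p(n−7) + …: p(6)=11; p(7)=15; p(8)=22; p(9)=30; p(10)=42; p(11)=56. So valid n = 7, 8, 9, 10.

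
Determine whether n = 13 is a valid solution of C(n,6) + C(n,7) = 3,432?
Yes

C(13,6) + C(13,7) = 1,716 + 1,716 = 3,432, which equals 3,432.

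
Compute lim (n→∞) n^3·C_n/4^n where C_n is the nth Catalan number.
∞

Working:
C_n ~ 4^n/(n^(3/2)√π), so n^3·C_n/4^n ~ n^(3 − 3/2)/√π → ∞.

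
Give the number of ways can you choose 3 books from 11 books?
165
C(11,3) = 11! / (3! × (11-3)!)
         = 11! / (3! × 8!)
         = 165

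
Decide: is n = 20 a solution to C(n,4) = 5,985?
No

Reasoning: C(20,4) = 20·19·18·17/4! = 116,280/24 = 4,845, which does not equal 5,985.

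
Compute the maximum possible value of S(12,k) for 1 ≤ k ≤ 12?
1,379,400

Solution: Row S(12,k) for k = 1..12 (via S(n,k) = k·S(n−1,k) + S(n−1,k−1)): 1, 2,047, 86,526, 611,501, 1,379,400, 1,323,652, 627,396, 159,027, 22,275, 1,705, 66, 1. The row is unimodal; maximum at k = 5: 1,379,400.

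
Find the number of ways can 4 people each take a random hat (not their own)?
Using D(n) = (n-1)[D(n-1) + D(n-2)]:
D(4) = (4-1) × [D(3) + D(2)]
      = 3 × [2 + 1]
      = 3 × 3
      = 9

Answer: 9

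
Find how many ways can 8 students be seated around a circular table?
5,040

Solution: Circular arrangements: (8-1)! = 5,040.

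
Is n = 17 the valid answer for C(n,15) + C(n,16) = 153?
Yes
C(17,15) + C(17,16) = 136 + 17 = 153, which equals 153.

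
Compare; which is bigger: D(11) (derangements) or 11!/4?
D(11)
D(11) = (11-1)·[D(10) + D(9)] = 10·[1,334,961 + 133,496] = 14,684,570; 11!/4 = 39,916,800/4 = 9,979,200.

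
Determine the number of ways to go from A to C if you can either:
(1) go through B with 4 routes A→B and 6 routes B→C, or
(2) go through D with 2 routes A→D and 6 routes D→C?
36

Reasoning: Route via B: 4×6=24. Route via D: 2×6=12. Total: 36.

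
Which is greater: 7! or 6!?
7!=5,040, 6!=720. 7! > 6!.
Final answer: 7!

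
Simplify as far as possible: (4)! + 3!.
30

Working:
(4)! + 3! = (4)·3! + 3! = (4+1)·3! = 5·3! = 30.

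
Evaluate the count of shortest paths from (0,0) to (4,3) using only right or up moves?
Choose 4 rights from 7 moves: C(7,4) = 35.

Answer: 35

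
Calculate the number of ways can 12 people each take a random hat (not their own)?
176,214,841

Working:
Using D(n) = (n-1)[D(n-1) + D(n-2)]:
D(12) = (12-1) × [D(11) + D(10)]
      = 11 × [14684570 + 1334961]
      = 11 × 16019531
      = 176,214,841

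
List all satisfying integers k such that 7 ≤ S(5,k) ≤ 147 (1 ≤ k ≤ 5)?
2, 3, 4

Reasoning: S(5,1)=1; S(5,2)=15; S(5,3)=25; S(5,4)=10; S(5,5)=1. So valid k = 2, 3, 4.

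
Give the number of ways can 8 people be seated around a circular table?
5,040

Explanation: Circular arrangements: (8-1)! = 5,040.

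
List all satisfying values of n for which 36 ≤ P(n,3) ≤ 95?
P(4,3)=24; P(5,3)=60; P(6,3)=120. So valid n = 5.
Final answer: 5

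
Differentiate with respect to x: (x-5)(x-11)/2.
(2x - 16)/2

d/dx[(x-5)(x-11)] = (x-11) + (x-5) = 2x - 16. Dividing by 2 gives (2x - 16)/2.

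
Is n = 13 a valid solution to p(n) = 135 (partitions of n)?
Pentagonal recurrence p(n) = p(n−1) + p(n−2) − p(n−5) − p(n−7) + …: p(13) = p(12) + p(11) − p(8) − p(6) + p(1) = 77 + 56 − 22 − 11 + 1 = 101, which does not equal 135.

Answer: No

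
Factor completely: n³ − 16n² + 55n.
n(n − 5)(n − 11)

Reasoning: n³ − 16n² + 55n = n(n² − 16n + 55) = n(n − 5)(n − 11).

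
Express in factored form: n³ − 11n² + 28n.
n(n − 4)(n − 7)
n³ − 11n² + 28n = n(n² − 11n + 28) = n(n − 4)(n − 7).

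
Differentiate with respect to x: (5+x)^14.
14(5+x)^13

Using the power rule: d/dx (5+x)^14 = 14(5+x)^{13}.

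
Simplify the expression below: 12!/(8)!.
11,880

Working:
This equals 12×11×...×9 = 11,880.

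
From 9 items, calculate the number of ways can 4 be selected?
126

Working:
C(9,4) = 9! / (4! × (9-4)!)
         = 9! / (4! × 5!)
         = 126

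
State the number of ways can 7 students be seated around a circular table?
720

Solution: Circular arrangements: (7-1)! = 720.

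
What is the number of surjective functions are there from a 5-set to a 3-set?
150
Onto functions = 3! × S(5,3)
First compute S(5,3) via recurrence:
Using the Stirling recurrence: S(n,k) = k·S(n-1,k) + S(n-1,k-1)
S(5,3) = 3·S(4,3) + S(4,2)
         = 3·6 + 7
         = 18 + 7
         = 25
Then: 6 × 25 = 150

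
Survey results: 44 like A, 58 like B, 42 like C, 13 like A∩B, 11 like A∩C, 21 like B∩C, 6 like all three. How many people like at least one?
105

Working:
|A∪B∪C| = 44+58+42-13-11-21+6 = 105.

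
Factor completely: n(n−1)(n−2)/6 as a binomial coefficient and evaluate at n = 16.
n(n−1)(n−2)/6 = n!/(3!(n−3)!) = C(n,3). At n = 16: C(16,3) = 560.

Answer: C(n,3); C(16,3) = 560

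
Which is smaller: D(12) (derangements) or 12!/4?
12!/4

Working:
D(12) = (12-1)·[D(11) + D(10)] = 11·[14,684,570 + 1,334,961] = 176,214,841; 12!/4 = 479,001,600/4 = 119,750,400.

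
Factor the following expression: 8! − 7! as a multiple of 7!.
7 × 7! = 35,280

Solution: 8! − 7! = 8·7! − 7! = (8 − 1)·7! = 7 × 7! = 35,280.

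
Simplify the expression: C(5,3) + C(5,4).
By Pascal's identity: C(6,4) = 15.

Answer: 15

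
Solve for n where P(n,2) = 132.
12

Working:
P(n,2) = n(n−1) is increasing in n; n(n−1) ≈ (n−0.5)^2 = 132 gives n ≈ 12.0. Check: P(10,2) = 90, P(11,2) = 110, P(12,2) = 132 ✓. So n = 12.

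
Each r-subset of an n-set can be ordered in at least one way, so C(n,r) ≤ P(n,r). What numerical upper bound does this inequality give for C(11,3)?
990

Solution: P(11,3) = 11·10·9 = 990, so C(11,3) ≤ 990. (The bound is loose by a factor of 3! = 6: C(11,3) = 990/6 = 165.)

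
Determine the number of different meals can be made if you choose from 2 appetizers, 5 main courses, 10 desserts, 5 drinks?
500

By the multiplication principle: 2 × 5 × 10 × 5 = 500.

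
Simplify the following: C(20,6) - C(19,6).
11,628

Explanation: C(20,6) - C(19,6) = C(19,5) = 11,628.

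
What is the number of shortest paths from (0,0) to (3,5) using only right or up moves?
56

Solution: Choose 3 rights from 8 moves: C(8,3) = 56.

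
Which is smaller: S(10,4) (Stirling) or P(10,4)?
P(10,4)
S(10,4) = 4·S(9,4) + S(9,3) = 4·7,770 + 3,025 = 34,105; P(10,4) = 5,040.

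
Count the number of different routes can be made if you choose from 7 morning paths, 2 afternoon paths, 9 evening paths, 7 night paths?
882

Reasoning: By the multiplication principle: 7 × 2 × 9 × 7 = 882.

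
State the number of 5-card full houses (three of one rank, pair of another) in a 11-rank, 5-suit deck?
Triple rank: 11. Triple suits: C(5,3)=10. Pair rank: 10. Pair suits: C(5,2)=10. Total: 11,000.

Answer: 11,000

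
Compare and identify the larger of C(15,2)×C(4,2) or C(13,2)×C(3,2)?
C(15,2)×C(4,2)=630, C(13,2)×C(3,2)=234.

Answer: C(15,2)×C(4,2)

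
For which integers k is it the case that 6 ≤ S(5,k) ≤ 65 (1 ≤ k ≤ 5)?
2, 3, 4

Working:
S(5,1)=1; S(5,2)=15; S(5,3)=25; S(5,4)=10; S(5,5)=1. So valid k = 2, 3, 4.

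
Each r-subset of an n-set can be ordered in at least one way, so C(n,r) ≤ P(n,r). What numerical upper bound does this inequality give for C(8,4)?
P(8,4) = 8·7·6·5 = 1,680, so C(8,4) ≤ 1,680. (The bound is loose by a factor of 4! = 24: C(8,4) = 1,680/24 = 70.)
Final answer: 1,680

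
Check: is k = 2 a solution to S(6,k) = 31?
Yes

Explanation: S(6,2) = 2·S(5,2) + S(5,1) = 2·15 + 1 = 31, which equals 31.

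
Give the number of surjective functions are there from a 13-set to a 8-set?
76,592,355,840

Solution: Onto functions = 8! × S(13,8)
First compute S(13,8) via recurrence:
Using the Stirling recurrence: S(n,k) = k·S(n-1,k) + S(n-1,k-1)
S(13,8) = 8·S(12,8) + S(12,7)
         = 8·159027 + 627396
         = 1272216 + 627396
         = 1,899,612
Then: 40320 × 1899612 = 76,592,355,840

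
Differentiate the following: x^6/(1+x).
(6x^5(1+x) - x^6)/(1+x)²

Solution: Quotient rule: [6x^{5}(1+x) - x^6]/(1+x)².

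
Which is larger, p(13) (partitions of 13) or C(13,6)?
Pentagonal recurrence p(n) = p(n−1) + p(n−2) − p(n−5) − p(n−7) + …: p(13) = p(12) + p(11) − p(8) − p(6) + p(1) = 77 + 56 − 22 − 11 + 1 = 101; C(13,6) = 1,716.
Final answer: C(13,6)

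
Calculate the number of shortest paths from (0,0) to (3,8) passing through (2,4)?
75

Solution: To (2,4): C(6,2)=15. From there: C(5,1)=5. Total: 75.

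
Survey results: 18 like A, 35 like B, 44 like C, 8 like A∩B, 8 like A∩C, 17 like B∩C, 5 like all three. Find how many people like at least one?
69

|A∪B∪C| = 18+35+44-8-8-17+5 = 69.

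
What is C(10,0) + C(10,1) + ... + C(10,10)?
1,024

Reasoning: Sum of binomial coefficients = 2^10 = 1,024.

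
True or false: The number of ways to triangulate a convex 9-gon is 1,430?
Triangulations of a convex 9-gon are counted by the Catalan number C_7: C_7 = C(14,7)/(7+1) = 3,432/8 = 429.
Final answer: False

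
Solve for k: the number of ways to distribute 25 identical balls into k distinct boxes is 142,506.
6
Stars and bars: the count is C(25+k−1, k−1), increasing in k. k=4: C(28,3) = 3,276, k=5: C(29,4) = 23,751, k=6: C(30,5) = 142,506 ✓. So k = 6.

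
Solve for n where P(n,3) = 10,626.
23

Solution: P(n,3) = n(n−1)(n−2) is increasing in n; n(n−1)(n−2) ≈ (n−1)^3 = 10,626 gives n ≈ 23.0. Check: P(21,3) = 7,980, P(22,3) = 9,240, P(23,3) = 10,626 ✓. So n = 23.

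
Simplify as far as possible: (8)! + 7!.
45,360

(8)! + 7! = (8)·7! + 7! = (8+1)·7! = 9·7! = 45,360.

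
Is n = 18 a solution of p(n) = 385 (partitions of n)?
Yes

Solution: Pentagonal recurrence p(n) = p(n−1) + p(n−2) − p(n−5) − p(n−7) + …: p(18) = p(17) + p(16) − p(13) − p(11) + p(6) + p(3) = 297 + 231 − 101 − 56 + 11 + 3 = 385, which equals 385.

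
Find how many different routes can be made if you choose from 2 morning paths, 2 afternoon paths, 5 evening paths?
20

Solution: By the multiplication principle: 2 × 2 × 5 = 20.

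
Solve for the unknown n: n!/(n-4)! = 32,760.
15

n!/(n-4)! = n×(n-1)×(n-2)×(n-3), a product of 4 consecutive integers ≈ (n−1.5)^4. 32,760^(1/4) + 1.5 ≈ 15.0; check n = 15: 15×14×13×12 = 32,760 ✓. So n = 15.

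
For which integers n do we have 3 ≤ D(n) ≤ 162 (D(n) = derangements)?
4, 5

Using D(n) = (n−1)[D(n−1) + D(n−2)] with D(1)=0, D(2)=1: D(3)=2; D(4)=9; D(5)=44; D(6)=265. So valid n = 4, 5.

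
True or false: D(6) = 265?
Derangements of 6 elements: D(6) = (6-1)·[D(5) + D(4)] = 5·[44 + 9] = 265.
Final answer: True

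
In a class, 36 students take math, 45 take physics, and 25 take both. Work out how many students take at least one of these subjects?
56

Explanation: |A∪B| = |A|+|B|-|A∩B| = 36+45-25 = 56.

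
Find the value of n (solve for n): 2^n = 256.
8

Explanation: 2^8 = 256, so n = 8.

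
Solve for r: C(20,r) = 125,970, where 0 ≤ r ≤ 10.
C(20,r) is increasing for 0 ≤ r ≤ 10. Stepping up (C(20,r+1) = C(20,r)·(20−r)/(r+1)): C(20,1) = 20, C(20,2) = 190, C(20,3) = 1,140, C(20,4) = 4,845, C(20,5) = 15,504, C(20,6) = 38,760, C(20,7) = 77,520, C(20,8) = 125,970 ✓. So r = 8.
Final answer: 8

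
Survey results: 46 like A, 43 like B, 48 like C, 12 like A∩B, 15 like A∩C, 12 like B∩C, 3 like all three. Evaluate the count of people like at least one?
|A∪B∪C| = 46+43+48-12-15-12+3 = 101.
Final answer: 101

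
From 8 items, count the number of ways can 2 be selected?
28
C(8,2) = 8! / (2! × (8-2)!)
         = 8! / (2! × 6!)
         = 28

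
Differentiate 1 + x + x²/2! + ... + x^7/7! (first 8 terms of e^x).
1 + x + x²/2! + ... + x^6/6!

Solution: Differentiating term by term gives the first 7 terms of e^x.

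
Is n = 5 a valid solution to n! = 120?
Yes

Explanation: 5! = 5·4! = 5·24 = 120, which equals 120.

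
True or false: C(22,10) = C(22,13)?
False
C(22,10) = 646,646 but C(22,13) = 497,420; symmetry gives C(22,10) = C(22,12), not C(22,13).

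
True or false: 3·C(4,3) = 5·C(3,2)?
Absorption identity k·C(n,k) = n·C(n-1,k-1). LHS = 3·4 = 12; RHS = 5·3 = 15.

Answer: False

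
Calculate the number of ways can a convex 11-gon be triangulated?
4,862

Explanation: Using the Catalan number formula: C_n = C(2n, n) / (n+1)
C_9 = C(18, 9) / (9+1)
     = 48620 / 10
     = 4,862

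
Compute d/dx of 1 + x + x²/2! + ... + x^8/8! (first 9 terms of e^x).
Differentiating term by term gives the first 8 terms of e^x.
Final answer: 1 + x + x²/2! + ... + x^7/7!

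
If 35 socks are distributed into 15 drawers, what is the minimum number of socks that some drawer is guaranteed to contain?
Pigeonhole: ⌈35/15⌉ = 3.

Answer: 3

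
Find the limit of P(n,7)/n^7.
1

P(n,7) = n(n-1)···(n-6) ≈ n^7 for large n. Limit = 1.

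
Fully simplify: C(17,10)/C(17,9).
4/5

Working:
C(n,k+1)/C(n,k) = (n−k)/(k+1). Here (17−9)/(9+1) = 8/10 = 4/5.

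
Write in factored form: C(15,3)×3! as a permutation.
P(15,3)
C(15,3)×3! = [15!/(3!(12)!)]×3! = 15!/(12)! = P(15,3) = 2,730.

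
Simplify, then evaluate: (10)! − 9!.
3,265,920

Reasoning: (10)! − 9! = (10)·9! − 9! = (10−1)·9! = 9·9! = 3,265,920.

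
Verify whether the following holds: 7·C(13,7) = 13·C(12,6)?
True

Reasoning: Absorption identity k·C(n,k) = n·C(n-1,k-1). LHS = 7·1716 = 12,012; RHS = 13·924 = 12,012.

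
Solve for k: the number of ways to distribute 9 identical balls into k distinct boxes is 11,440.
Stars and bars: the count is C(9+k−1, k−1), increasing in k. k=6: C(14,5) = 2,002, k=7: C(15,6) = 5,005, k=8: C(16,7) = 11,440 ✓. So k = 8.

Answer: 8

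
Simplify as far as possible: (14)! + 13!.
93,405,312,000

Working:
(14)! + 13! = (14)·13! + 13! = (14+1)·13! = 15·13! = 93,405,312,000.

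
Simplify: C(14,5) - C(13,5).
C(14,5) - C(13,5) = C(13,4) = 715.
Final answer: 715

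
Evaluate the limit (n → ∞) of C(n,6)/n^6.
C(n,6) ≈ n^6/6! for large n. Limit = 1/6! = 1/720.

Answer: 1/720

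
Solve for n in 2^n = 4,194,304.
4,194,304 = 1,024 × 1,024 × 4 = 2^10 × 2^10 × 2^2 = 2^22, so n = 22.

Answer: 22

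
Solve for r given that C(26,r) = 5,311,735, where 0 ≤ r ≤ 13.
10

Solution: C(26,r) is increasing for 0 ≤ r ≤ 13. Stepping up (C(26,r+1) = C(26,r)·(26−r)/(r+1)): C(26,1) = 26, C(26,2) = 325, C(26,3) = 2,600, C(26,4) = 14,950, C(26,5) = 65,780, C(26,6) = 230,230, C(26,7) = 657,800, C(26,8) = 1,562,275, C(26,9) = 3,124,550, C(26,10) = 5,311,735 ✓. So r = 10.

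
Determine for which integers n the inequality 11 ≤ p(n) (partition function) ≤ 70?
6, 7, 8, 9, 10, 11

Working:
Tabulating p(n) via p(n) = p(n−1) + p(n−2) − p(n−5) − p(n−7) + …: p(5)=7; p(6)=11; p(7)=15; p(8)=22; p(9)=30; p(10)=42; p(11)=56; p(12)=77. So valid n = 6, 7, 8, 9, 10, 11.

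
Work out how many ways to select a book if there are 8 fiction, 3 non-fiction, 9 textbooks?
20

Reasoning: By the addition principle: 8 + 3 + 9 = 20.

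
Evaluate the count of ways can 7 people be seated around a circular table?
Circular arrangements: (7-1)! = 720.

Answer: 720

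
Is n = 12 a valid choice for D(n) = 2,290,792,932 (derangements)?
No

Explanation: D(12) = (12-1)·[D(11) + D(10)] = 11·[14,684,570 + 1,334,961] = 176,214,841, which does not equal 2,290,792,932.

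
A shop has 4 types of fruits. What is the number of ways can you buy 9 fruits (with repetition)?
220

Working:
Stars and bars: C(9+4-1, 9) = C(12, 9) = 220.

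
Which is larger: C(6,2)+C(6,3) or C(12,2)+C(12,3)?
C(12,2)+C(12,3)

Solution: First=35, Second=286.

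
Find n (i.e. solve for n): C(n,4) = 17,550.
27

C(n,4) = n(n−1)(n−2)(n−3)/4! is increasing in n, and n(n−1)(n−2)(n−3) = 4!·17,550 = 421,200 ≈ (n−1.5)^4 gives n ≈ 27.0. Check: C(25,4) = 12,650, C(26,4) = 14,950, C(27,4) = 17,550 ✓. So n = 27.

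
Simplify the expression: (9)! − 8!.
(9)! − 8! = (9)·8! − 8! = (9−1)·8! = 8·8! = 322,560.
Final answer: 322,560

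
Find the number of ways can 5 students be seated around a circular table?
24

Explanation: Circular arrangements: (5-1)! = 24.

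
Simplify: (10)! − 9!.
3,265,920

Solution: (10)! − 9! = (10)·9! − 9! = (10−1)·9! = 9·9! = 3,265,920.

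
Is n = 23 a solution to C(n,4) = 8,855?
Yes

C(23,4) = 23·22·21·20/4! = 212,520/24 = 8,855, which equals 8,855.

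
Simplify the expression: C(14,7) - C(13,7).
1,716

C(14,7) - C(13,7) = C(13,6) = 1,716.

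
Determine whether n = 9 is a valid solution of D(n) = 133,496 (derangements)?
Yes
D(9) = (9-1)·[D(8) + D(7)] = 8·[14,833 + 1,854] = 133,496, which equals 133,496.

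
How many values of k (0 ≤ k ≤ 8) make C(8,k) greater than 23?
5

Reasoning: Row 8 is unimodal and symmetric about k=8/2. C(8,1)=8 ≤ 23; C(8,2)=28 > 23; by symmetry C(8,k) > 23 for k = 2..6. That's 6 - 2 + 1 = 5 values.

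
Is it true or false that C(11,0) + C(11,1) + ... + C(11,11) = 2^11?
True

Explanation: Binomial theorem with x = y = 1: Σ C(11,i) = (1+1)^11 = 2^11 = 2,048. The statement holds.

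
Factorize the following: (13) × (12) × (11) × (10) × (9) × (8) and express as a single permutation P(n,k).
P(13,6) = 13!/(7)!
Product of 6 consecutive descending integers starting at 13: P(13,6) = 13!/7! = 1,235,520.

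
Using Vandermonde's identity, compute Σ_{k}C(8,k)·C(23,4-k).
= C(8+23,4) = C(31,4) = 31,465.

Answer: 31,465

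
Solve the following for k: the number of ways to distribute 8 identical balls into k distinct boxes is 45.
Stars and bars: the count is C(8+k−1, k−1), increasing in k. k=2: C(9,1) = 9, k=3: C(10,2) = 45 ✓. So k = 3.

Answer: 3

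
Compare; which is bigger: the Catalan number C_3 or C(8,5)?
C_3 = C(6,3)/(3+1) = 20/4 = 5; C(8,5) = 56.

Answer: C(8,5)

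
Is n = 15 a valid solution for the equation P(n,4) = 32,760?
Yes

Solution: P(15,4) = 15·14·13·12 = 32,760, which equals 32,760.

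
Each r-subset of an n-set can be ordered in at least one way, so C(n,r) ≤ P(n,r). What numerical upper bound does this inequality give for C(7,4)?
P(7,4) = 7·6·5·4 = 840, so C(7,4) ≤ 840. (The bound is loose by a factor of 4! = 24: C(7,4) = 840/24 = 35.)
Final answer: 840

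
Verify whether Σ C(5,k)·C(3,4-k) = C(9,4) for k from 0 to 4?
False

Vandermonde's identity gives C(8,4) = 70; RHS C(9,4) = 126.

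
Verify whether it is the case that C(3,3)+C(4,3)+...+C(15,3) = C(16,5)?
False

Hockey stick identity gives Σ = C(16,4) = 1,820; RHS C(16,5) = 4,368.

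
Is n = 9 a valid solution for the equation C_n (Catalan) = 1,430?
C_9 = C(18,9)/(9+1) = 48,620/10 = 4,862, which does not equal 1,430.
Final answer: No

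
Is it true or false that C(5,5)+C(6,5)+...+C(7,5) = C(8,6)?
Hockey stick identity gives Σ = C(8,6) = 28; RHS C(8,6) = 28.

Answer: True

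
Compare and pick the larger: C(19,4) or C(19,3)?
C(19,4)

Solution: C(19,4)=3,876, C(19,3)=969.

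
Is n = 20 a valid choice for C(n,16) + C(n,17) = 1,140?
No

Working:
C(20,16) + C(20,17) = 4,845 + 1,140 = 5,985, which does not equal 1,140.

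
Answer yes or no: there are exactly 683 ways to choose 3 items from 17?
No
C(17,3) = 680 ≠ 683.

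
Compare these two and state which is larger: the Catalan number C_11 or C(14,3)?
C_11

Reasoning: C_11 = C(22,11)/(11+1) = 705,432/12 = 58,786; C(14,3) = 364.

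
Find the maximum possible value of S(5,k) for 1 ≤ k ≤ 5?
Row S(5,k) for k = 1..5 (via S(n,k) = k·S(n−1,k) + S(n−1,k−1)): 1, 15, 25, 10, 1. The row is unimodal; maximum at k = 3: 25.
Final answer: 25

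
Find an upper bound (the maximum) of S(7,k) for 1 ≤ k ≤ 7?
350

Explanation: Row S(7,k) for k = 1..7 (via S(n,k) = k·S(n−1,k) + S(n−1,k−1)): 1, 63, 301, 350, 140, 21, 1. The row is unimodal; maximum at k = 4: 350.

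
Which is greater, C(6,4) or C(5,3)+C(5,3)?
C(5,3)+C(5,3)

Explanation: C(6,4)=15; C(5,3)+C(5,3)=10+10=20.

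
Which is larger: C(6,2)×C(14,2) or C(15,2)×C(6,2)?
C(6,2)×C(14,2)=1,365, C(15,2)×C(6,2)=1,575.
Final answer: C(15,2)×C(6,2)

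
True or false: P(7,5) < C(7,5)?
False

Explanation: P(7,5) = 2,520 and C(7,5) = 21; P(n,r) = r! × C(n,r) so P > C whenever r ≥ 2.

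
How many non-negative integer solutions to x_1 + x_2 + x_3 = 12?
C(12+3-1, 3-1) = 91.
Final answer: 91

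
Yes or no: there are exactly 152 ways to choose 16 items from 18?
C(18,16) = 153 ≠ 152.

Answer: No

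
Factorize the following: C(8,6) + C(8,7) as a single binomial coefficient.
By Pascal's identity: C(8,6) + C(8,7) = C(9,7) = 36.

Answer: C(9,7)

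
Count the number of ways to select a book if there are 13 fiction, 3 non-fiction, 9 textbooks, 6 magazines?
31
By the addition principle: 13 + 3 + 9 + 6 = 31.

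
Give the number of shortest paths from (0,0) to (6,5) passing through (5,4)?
252

Explanation: To (5,4): C(9,5)=126. From there: C(2,1)=2. Total: 252.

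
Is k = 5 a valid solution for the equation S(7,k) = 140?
Yes

S(7,5) = 5·S(6,5) + S(6,4) = 5·15 + 65 = 140, which equals 140.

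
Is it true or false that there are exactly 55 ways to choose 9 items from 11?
True

Solution: C(11,9) = 55.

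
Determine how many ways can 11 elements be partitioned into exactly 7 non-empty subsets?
This equals S(11,7), the Stirling number of the 2nd kind.
Using the Stirling recurrence: S(n,k) = k·S(n-1,k) + S(n-1,k-1)
S(11,7) = 7·S(10,7) + S(10,6)
         = 7·5880 + 22827
         = 41160 + 22827
         = 63,987

Answer: 63,987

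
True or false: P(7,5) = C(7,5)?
P(7,5) = 2,520 and C(7,5) = 21; P(n,r) = r! × C(n,r) so P > C whenever r ≥ 2.
Final answer: False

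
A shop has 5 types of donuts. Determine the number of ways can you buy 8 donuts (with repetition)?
Stars and bars: C(8+5-1, 8) = C(12, 8) = 495.

Answer: 495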